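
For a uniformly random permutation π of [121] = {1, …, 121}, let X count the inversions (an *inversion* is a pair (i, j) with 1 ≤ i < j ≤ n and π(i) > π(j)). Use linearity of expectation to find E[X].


Write X = Σ X_I over the C(121, 2) = 7260 pairs i < j, with X_I the indicator of one inversion.
There are 7260 indicators.
For each fixed pair i < j, the values π(i) and π(j) are two distinct elements of {1, …, 121} in uniformly random order; by symmetry P[π(i) > π(j)] = 1/2.
By linearity: E[X] = 7260 · (1/2) = C(121, 2) · (1/2) = 7260/2 = 3630 ≈ 3630.000.

E[X] = 3630 = 3630.000.


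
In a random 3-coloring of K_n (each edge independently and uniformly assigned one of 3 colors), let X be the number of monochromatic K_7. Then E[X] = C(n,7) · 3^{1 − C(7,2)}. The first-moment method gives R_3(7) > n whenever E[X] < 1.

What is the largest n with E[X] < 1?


We need C(n, 7) · 3^{1 − 21} < 1, i.e. C(n, 7) < 3^{21 − 1} = 3486784401.
Check values of n near the boundary:
  n = 79: C(79, 7) = 2898753715; 2898753715 < 3486784401? YES
  n = 80: C(80, 7) = 3176716400; 3176716400 < 3486784401? YES
  n = 81: C(81, 7) = 3477216600; 3477216600 < 3486784401? YES
  n = 82: C(82, 7) = 3801756816; 3801756816 < 3486784401? NO
  n = 83: C(83, 7) = 4151918628; 4151918628 < 3486784401? NO
  n = 84: C(84, 7) = 4529365776; 4529365776 < 3486784401? NO
The largest n with C(n, 7) < 3486784401 is n = 81 (where E[X] = 42928600/43046721 ≈ 0.9972560). Hence R_3(7) > 81, i.e. R_3(7) ≥ 82.

Largest n = 81; hence R_3(7) > 81.


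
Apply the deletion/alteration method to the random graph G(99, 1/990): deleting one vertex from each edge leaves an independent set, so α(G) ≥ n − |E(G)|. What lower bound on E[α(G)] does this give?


E[|E(G)|] = C(99, 2)·p = 4851 · (1/990) = 49/10.
E[α(G)] ≥ n − E[|E(G)|] = 99 − 49/10 = 941/10.
Numerically: ≈ 94.100.
(This is only a lower bound; the true E[α(G)] may be larger.)

E[α(G)] ≥ 941/10 ≈ 94.100.


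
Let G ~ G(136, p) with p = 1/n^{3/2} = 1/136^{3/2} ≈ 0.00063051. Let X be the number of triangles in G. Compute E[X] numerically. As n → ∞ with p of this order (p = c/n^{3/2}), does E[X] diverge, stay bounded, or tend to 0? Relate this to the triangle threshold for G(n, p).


Number of potential triangles: C(136, 3) = 410040.
Each occurs with probability p³ ≈ (0.00063051)³ ≈ 2.50654157e-10.
By linearity: E[X] = C(136, 3)·p³ ≈ 410040 · 2.50654157e-10 ≈ 0.000103.
Since α = 3/2 > 1, p = c/n^{3/2} = o(1/n) is below the triangle threshold p ~ 1/n. Asymptotically E[X] ~ (c³/6)·n^{3(1−α)} = (1³/6)·n^{-1.5} → 0, so by Markov's inequality G has no triangles w.h.p.

E[X] ≈ 0.000103; in regime p = Θ(1/n^{3/2}) E[X] tends to 0 (below the triangle threshold p ~ 1/n).


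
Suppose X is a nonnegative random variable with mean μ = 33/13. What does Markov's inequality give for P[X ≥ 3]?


μ = E[X] = 33/13, a = 3.
Markov: P[X ≥ 3] ≤ μ/a = (33/13)/3 = 11/13.
Numerically: ≈ 0.8462.
(Since a = 3 > μ = 2.5385, the bound 11/13 is < 1 and informative.)

P[X ≥ 3] ≤ 11/13 ≈ 0.8462.


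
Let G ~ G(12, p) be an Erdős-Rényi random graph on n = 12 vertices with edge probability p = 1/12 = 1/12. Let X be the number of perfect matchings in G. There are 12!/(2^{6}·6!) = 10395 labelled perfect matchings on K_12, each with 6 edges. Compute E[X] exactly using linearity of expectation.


K_12 has 12!/(2^{6}·6!) = 10395 labelled perfect matchings.
For each such perfect matching H, let X_H = 1 if all 6 edges of H are present in G. Then P[X_H = 1] = p^{6} = (1/12)^{6} = 1/2985984.
By linearity: E[X] = Σ_H E[X_H] = 10395 · p^{6} = 10395 · 1/2985984 = 385/110592.
Numerically: E[X] ≈ 0.00348126.

E[X] = 10395 · (1/12)^{6} = 385/110592 ≈ 0.00348126.


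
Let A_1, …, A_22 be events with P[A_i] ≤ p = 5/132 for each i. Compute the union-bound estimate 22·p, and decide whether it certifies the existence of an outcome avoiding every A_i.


Union bound: P[∪_{i=1}^{22} A_i] ≤ Σ_i P[A_i] ≤ 22·p = 22·(5/132) = 5/6.
Numerically: 5/6 ≈ 0.8333.
Is 5/6 < 1? YES.
Since P[∪ A_i] ≤ 5/6 < 1, the complement has P[∩ A_i^c] ≥ 1 − 5/6 = 1/6 > 0, so some outcome avoids every A_i.

22·p = 5/6 ≈ 0.8333; existence CERTIFIED by the union bound.


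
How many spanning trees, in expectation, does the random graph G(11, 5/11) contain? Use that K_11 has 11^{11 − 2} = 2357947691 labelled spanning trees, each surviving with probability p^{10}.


K_11 has 11^{11 − 2} = 2357947691 labelled spanning trees.
For each such spanning tree H, let X_H = 1 if all 10 edges of H are present in G. Then P[X_H = 1] = p^{10} = (5/11)^{10} = 9765625/25937424601.
Summing the indicators: E[X] = Σ_H E[X_H] = 2357947691 · p^{10} = 2357947691 · 9765625/25937424601 = 9765625/11.
Numerically: E[X] ≈ 887784.

E[X] = 2357947691 · (5/11)^{10} = 9765625/11 ≈ 887784.


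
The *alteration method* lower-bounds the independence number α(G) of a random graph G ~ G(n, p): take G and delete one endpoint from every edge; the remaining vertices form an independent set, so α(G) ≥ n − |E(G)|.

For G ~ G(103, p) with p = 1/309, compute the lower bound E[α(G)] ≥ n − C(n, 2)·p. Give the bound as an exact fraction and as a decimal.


E[|E(G)|] = C(103, 2)·p = 5253 · (1/309) = 17.
E[α(G)] ≥ n − E[|E(G)|] = 103 − 17 = 86.
Numerically: ≈ 86.000000.
(This is only a lower bound; the true E[α(G)] may be larger.)

E[α(G)] ≥ 86 ≈ 86.000000.


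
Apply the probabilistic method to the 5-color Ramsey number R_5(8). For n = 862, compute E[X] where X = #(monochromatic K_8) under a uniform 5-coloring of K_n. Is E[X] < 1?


E[X] = C(862, 8) · 5^{1 − 28} = 7317951015318931845 · 5^{−27} = 7317951015318931845/7450580596923828125.
As a reduced fraction: E[X] = 1463590203063786369/1490116119384765625 ≈ 0.9822.
Is E[X] < 1? YES.
Since E[X] < 1, there exists a 5-coloring of K_{862} with no monochromatic K_8; hence R_5(8) > 862.

E[X] = 1463590203063786369/1490116119384765625 ≈ 0.9822; E[X] < 1, so R_5(8) > 862.


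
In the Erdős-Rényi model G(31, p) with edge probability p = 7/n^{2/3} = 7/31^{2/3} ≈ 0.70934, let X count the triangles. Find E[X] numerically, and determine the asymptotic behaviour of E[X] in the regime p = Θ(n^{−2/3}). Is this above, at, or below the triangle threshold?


Number of potential triangles: C(31, 3) = 4495.
Each occurs with probability p³ ≈ (0.70934)³ ≈ 3.5691988e-01.
By linearity: E[X] = C(31, 3)·p³ ≈ 4495 · 3.5691988e-01 ≈ 1604.35484.
Since α = 2/3 < 1, p = c/n^{2/3} ≫ 1/n is above the triangle threshold p ~ 1/n. Asymptotically E[X] ~ (c³/6)·n^{3(1−α)} = (7³/6)·n^{1} → ∞; triangles are abundant w.h.p.

E[X] ≈ 1604.35484; in regime p = Θ(1/n^{2/3}) E[X] diverges (above the triangle threshold p ~ 1/n).


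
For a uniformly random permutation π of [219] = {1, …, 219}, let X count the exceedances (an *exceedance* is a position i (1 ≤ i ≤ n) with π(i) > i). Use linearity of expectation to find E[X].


Write X = Σ_{i=1}^{219} X_i, where X_i = 1_{π(i) > i}.
For each fixed i, π(i) is uniform over {1, …, 219} (marginal of a uniform permutation), so P[π(i) > i] = (n − i)/n. Summing: Σ_{i=1}^{219} (n − i)/n = (0 + 1 + … + 218)/219 = 219(219 − 1)/(2·219) = (219 − 1)/2.
Hence E[X] = Σ_{i=1}^{219} (219 − i)/219 = 109 ≈ 109.00000.

E[X] = 109 = 109.00000.


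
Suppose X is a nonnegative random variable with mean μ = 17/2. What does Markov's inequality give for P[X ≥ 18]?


μ = E[X] = 17/2, a = 18.
Markov: P[X ≥ 18] ≤ μ/a = (17/2)/18 = 17/36.
Numerically: ≈ 0.47222.
(Since a = 18 > μ = 8.50000, the bound 17/36 is < 1 and informative.)

P[X ≥ 18] ≤ 17/36 ≈ 0.47222.


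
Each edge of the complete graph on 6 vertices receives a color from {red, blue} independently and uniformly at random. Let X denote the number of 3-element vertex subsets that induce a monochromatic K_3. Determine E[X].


Let X = Σ_S X_S over the C(6, 3) = 20 subsets S of size 3, where X_S = 1 if the K_3 on S is monochromatic.
For a fixed S, the K_3 on S has C(3, 2) = 3 edges. P[all 3 edges red] = (1/2)^3, and likewise for blue, so P[monochromatic] = 2·(1/2)^3 = 2^{1 − 3} = 1/4.
By linearity of expectation: E[X] = C(6, 3) · 2^{1 − 3} = 20 · 1/4 = 5.
Numerically: E[X] ≈ 5.000.

E[X] = C(6,3)·2^(1−C(3,2)) = 5 ≈ 5.000.


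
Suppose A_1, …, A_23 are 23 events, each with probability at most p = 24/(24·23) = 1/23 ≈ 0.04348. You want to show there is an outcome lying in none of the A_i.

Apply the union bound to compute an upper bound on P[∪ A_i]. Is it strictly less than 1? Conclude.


Union bound: P[∪_{i=1}^{23} A_i] ≤ Σ_i P[A_i] ≤ 23·p = 23·(1/23) = 1.
Numerically: 1 ≈ 1.00000.
Is 1 < 1? NO.
Since the bound 1 is ≥ 1, the union bound is uninformative here; it does NOT by itself certify existence.

23·p = 1 ≈ 1.00000; existence NOT certified by the union bound.


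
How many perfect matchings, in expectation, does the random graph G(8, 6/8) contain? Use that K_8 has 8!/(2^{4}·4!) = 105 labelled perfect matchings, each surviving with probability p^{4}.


K_8 has 8!/(2^{4}·4!) = 105 labelled perfect matchings.
For each such perfect matching H, let X_H = 1 if all 4 edges of H are present in G. Then P[X_H = 1] = p^{4} = (3/4)^{4} = 81/256.
By linearity: E[X] = Σ_H E[X_H] = 105 · p^{4} = 105 · 81/256 = 8505/256.
Numerically: E[X] ≈ 33.223.

E[X] = 105 · (3/4)^{4} = 8505/256 ≈ 33.223.


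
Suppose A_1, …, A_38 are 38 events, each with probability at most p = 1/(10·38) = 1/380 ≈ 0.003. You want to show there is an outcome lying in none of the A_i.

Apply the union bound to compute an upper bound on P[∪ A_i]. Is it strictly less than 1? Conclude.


Union bound: P[∪_{i=1}^{38} A_i] ≤ Σ_i P[A_i] ≤ 38·p = 38·(1/380) = 1/10.
Numerically: 1/10 ≈ 0.100.
Is 1/10 < 1? YES.
Since P[∪ A_i] ≤ 1/10 < 1, the complement has P[∩ A_i^c] ≥ 1 − 1/10 = 9/10 > 0, so some outcome avoids every A_i.

38·p = 1/10 ≈ 0.100; existence CERTIFIED by the union bound.


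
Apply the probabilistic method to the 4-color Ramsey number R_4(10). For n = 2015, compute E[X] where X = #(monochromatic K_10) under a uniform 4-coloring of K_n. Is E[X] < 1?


E[X] = C(2015, 10) · 4^{1 − 45} = 297353674437325491072340253 · 4^{−44} = 297353674437325491072340253/309485009821345068724781056.
As a reduced fraction: E[X] = 297353674437325491072340253/309485009821345068724781056 ≈ 0.960802.
Is E[X] < 1? YES.
Since E[X] < 1, there exists a 4-coloring of K_{2015} with no monochromatic K_10; hence R_4(10) > 2015.

E[X] = 297353674437325491072340253/309485009821345068724781056 ≈ 0.960802; E[X] < 1, so R_4(10) > 2015.


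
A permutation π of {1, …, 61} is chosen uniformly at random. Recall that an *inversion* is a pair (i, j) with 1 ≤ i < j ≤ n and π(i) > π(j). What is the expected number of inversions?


Write X = Σ X_I over the C(61, 2) = 1830 pairs i < j, with X_I the indicator of one inversion.
There are 1830 indicators.
For each fixed pair i < j, the values π(i) and π(j) are two distinct elements of {1, …, 61} in uniformly random order; by symmetry P[π(i) > π(j)] = 1/2.
By linearity: E[X] = 1830 · (1/2) = C(61, 2) · (1/2) = 1830/2 = 915 ≈ 915.000000.

E[X] = 915 = 915.000000.


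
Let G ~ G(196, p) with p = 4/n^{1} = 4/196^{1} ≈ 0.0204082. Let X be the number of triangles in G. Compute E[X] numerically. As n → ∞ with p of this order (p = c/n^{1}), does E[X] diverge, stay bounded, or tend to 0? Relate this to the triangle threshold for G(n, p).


Number of potential triangles: C(196, 3) = 1235780.
Each occurs with probability p³ ≈ (0.0204082)³ ≈ 8.49985975e-06.
By linearity: E[X] = C(196, 3)·p³ ≈ 1235780 · 8.49985975e-06 ≈ 10.503957.
Here α = 1, so p = 4/n is exactly at the triangle threshold p ~ 1/n. Asymptotically E[X] → c³/6 = 4³/6 = 32/3 ≈ 10.666667, a bounded constant. In this regime the triangle count is asymptotically Poisson(c³/6).

E[X] ≈ 10.503957; in regime p = Θ(1/n^{1}) E[X] stays bounded (at the triangle threshold p ~ 1/n).


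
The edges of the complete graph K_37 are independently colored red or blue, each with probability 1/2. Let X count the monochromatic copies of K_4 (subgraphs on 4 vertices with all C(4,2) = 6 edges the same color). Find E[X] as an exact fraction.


Let X = Σ_S X_S over the C(37, 4) = 66045 subsets S of size 4, where X_S = 1 if the K_4 on S is monochromatic.
For a fixed S, the K_4 on S has C(4, 2) = 6 edges. P[all 6 edges red] = (1/2)^6, and likewise for blue, so P[monochromatic] = 2·(1/2)^6 = 2^{1 − 6} = 1/32.
By linearity of expectation: E[X] = C(37, 4) · 2^{1 − 6} = 66045 · 1/32 = 66045/32.
Numerically: E[X] ≈ 2063.906250.

E[X] = C(37,4)·2^(1−C(4,2)) = 66045/32 ≈ 2063.906250.


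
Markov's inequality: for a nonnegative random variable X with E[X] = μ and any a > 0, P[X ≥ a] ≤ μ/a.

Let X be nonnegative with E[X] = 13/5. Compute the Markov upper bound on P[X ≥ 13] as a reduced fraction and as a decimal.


μ = E[X] = 13/5, a = 13.
Markov: P[X ≥ 13] ≤ μ/a = (13/5)/13 = 1/5.
Numerically: ≈ 0.20000.
(Since a = 13 > μ = 2.60000, the bound 1/5 is < 1 and informative.)

P[X ≥ 13] ≤ 1/5 ≈ 0.20000.


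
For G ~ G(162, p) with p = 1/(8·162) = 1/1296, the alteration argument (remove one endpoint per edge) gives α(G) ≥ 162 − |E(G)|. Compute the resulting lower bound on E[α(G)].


E[|E(G)|] = C(162, 2)·p = 13041 · (1/1296) = 161/16.
E[α(G)] ≥ n − E[|E(G)|] = 162 − 161/16 = 2431/16.
Numerically: ≈ 151.93750.
(This is only a lower bound; the true E[α(G)] may be larger.)

E[α(G)] ≥ 2431/16 ≈ 151.93750.


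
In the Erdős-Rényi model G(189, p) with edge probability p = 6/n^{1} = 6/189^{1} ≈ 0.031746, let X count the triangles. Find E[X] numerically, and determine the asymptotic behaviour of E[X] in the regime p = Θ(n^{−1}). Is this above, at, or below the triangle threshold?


Number of potential triangles: C(189, 3) = 1107414.
Each occurs with probability p³ ≈ (0.031746)³ ≈ 3.19939851e-05.
By linearity: E[X] = C(189, 3)·p³ ≈ 1107414 · 3.19939851e-05 ≈ 35.430587.
Here α = 1, so p = 6/n is exactly at the triangle threshold p ~ 1/n. Asymptotically E[X] → c³/6 = 6³/6 = 36 ≈ 36.000000, a bounded constant. In this regime the triangle count is asymptotically Poisson(c³/6).

E[X] ≈ 35.430587; in regime p = Θ(1/n^{1}) E[X] stays bounded (at the triangle threshold p ~ 1/n).


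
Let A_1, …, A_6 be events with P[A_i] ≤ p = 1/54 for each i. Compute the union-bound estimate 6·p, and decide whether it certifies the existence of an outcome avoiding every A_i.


Union bound: P[∪_{i=1}^{6} A_i] ≤ Σ_i P[A_i] ≤ 6·p = 6·(1/54) = 1/9.
Numerically: 1/9 ≈ 0.111.
Is 1/9 < 1? YES.
Since P[∪ A_i] ≤ 1/9 < 1, the complement has P[∩ A_i^c] ≥ 1 − 1/9 = 8/9 > 0, so some outcome avoids every A_i.

6·p = 1/9 ≈ 0.111; existence CERTIFIED by the union bound.


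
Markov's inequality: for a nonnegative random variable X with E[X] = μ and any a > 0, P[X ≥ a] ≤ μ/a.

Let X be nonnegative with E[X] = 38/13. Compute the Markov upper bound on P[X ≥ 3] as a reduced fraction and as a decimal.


μ = E[X] = 38/13, a = 3.
Markov: P[X ≥ 3] ≤ μ/a = (38/13)/3 = 38/39.
Numerically: ≈ 0.974359.
(Since a = 3 > μ = 2.923077, the bound 38/39 is < 1 and informative.)

P[X ≥ 3] ≤ 38/39 ≈ 0.974359.


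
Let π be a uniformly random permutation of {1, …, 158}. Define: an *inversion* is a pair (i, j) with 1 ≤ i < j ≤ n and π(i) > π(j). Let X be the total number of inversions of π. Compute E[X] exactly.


Write X = Σ X_I over the C(158, 2) = 12403 pairs i < j, with X_I the indicator of one inversion.
There are 12403 indicators.
For each fixed pair i < j, the values π(i) and π(j) are two distinct elements of {1, …, 158} in uniformly random order; by symmetry P[π(i) > π(j)] = 1/2.
By linearity: E[X] = 12403 · (1/2) = C(158, 2) · (1/2) = 12403/2 = 12403/2 ≈ 6201.500.

E[X] = 12403/2 = 6201.500.


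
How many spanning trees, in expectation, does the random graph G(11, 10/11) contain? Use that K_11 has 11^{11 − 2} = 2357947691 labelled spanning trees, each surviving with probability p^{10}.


K_11 has 11^{11 − 2} = 2357947691 labelled spanning trees.
For each such spanning tree H, let X_H = 1 if all 10 edges of H are present in G. Then P[X_H = 1] = p^{10} = (10/11)^{10} = 10000000000/25937424601.
By linearity: E[X] = Σ_H E[X_H] = 2357947691 · p^{10} = 2357947691 · 10000000000/25937424601 = 10000000000/11.
Numerically: E[X] ≈ 9.0909e+08.

E[X] = 2357947691 · (10/11)^{10} = 10000000000/11 ≈ 9.0909e+08.


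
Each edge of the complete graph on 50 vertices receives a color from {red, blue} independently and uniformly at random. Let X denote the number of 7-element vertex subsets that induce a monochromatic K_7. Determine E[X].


Let X = Σ_S X_S over the C(50, 7) = 99884400 subsets S of size 7, where X_S = 1 if the K_7 on S is monochromatic.
For a fixed S, the K_7 on S has C(7, 2) = 21 edges. P[all 21 edges red] = (1/2)^21, and likewise for blue, so P[monochromatic] = 2·(1/2)^21 = 2^{1 − 21} = 1/1048576.
Summing: E[X] = C(50, 7) · 2^{1 − 21} = 99884400 · 1/1048576 = 6242775/65536.
Numerically: E[X] ≈ 95.25719.

E[X] = C(50,7)·2^(1−C(7,2)) = 6242775/65536 ≈ 95.25719.


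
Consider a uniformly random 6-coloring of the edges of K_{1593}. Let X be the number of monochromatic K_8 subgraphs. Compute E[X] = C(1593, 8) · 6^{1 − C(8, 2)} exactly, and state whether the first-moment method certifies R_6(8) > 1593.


E[X] = C(1593, 8) · 6^{1 − 28} = 1010555394551193970323 · 6^{−27} = 1010555394551193970323/1023490369077469249536.
As a reduced fraction: E[X] = 37427977575970147049/37907050706572935168 ≈ 0.9873619.
Is E[X] < 1? YES.
Since E[X] < 1, there exists a 6-coloring of K_{1593} with no monochromatic K_8; hence R_6(8) > 1593.

E[X] = 37427977575970147049/37907050706572935168 ≈ 0.9873619; E[X] < 1, so R_6(8) > 1593.


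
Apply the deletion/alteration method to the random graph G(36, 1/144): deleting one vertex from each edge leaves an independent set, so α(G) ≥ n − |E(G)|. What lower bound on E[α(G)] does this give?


E[|E(G)|] = C(36, 2)·p = 630 · (1/144) = 35/8.
E[α(G)] ≥ n − E[|E(G)|] = 36 − 35/8 = 253/8.
Numerically: ≈ 31.6250.
(This is only a lower bound; the true E[α(G)] may be larger.)

E[α(G)] ≥ 253/8 ≈ 31.6250.


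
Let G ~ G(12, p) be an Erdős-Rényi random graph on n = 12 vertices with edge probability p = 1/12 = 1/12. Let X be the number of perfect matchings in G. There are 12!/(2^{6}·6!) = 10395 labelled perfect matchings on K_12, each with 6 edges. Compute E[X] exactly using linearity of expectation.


K_12 has 12!/(2^{6}·6!) = 10395 labelled perfect matchings.
For each such perfect matching H, let X_H = 1 if all 6 edges of H are present in G. Then P[X_H = 1] = p^{6} = (1/12)^{6} = 1/2985984.
By linearity of expectation: E[X] = Σ_H E[X_H] = 10395 · p^{6} = 10395 · 1/2985984 = 385/110592.
Numerically: E[X] ≈ 0.003481.

E[X] = 10395 · (1/12)^{6} = 385/110592 ≈ 0.003481.


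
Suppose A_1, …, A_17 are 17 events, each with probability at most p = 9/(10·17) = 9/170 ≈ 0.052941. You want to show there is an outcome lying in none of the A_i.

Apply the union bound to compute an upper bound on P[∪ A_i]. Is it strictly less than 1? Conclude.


Union bound: P[∪_{i=1}^{17} A_i] ≤ Σ_i P[A_i] ≤ 17·p = 17·(9/170) = 9/10.
Numerically: 9/10 ≈ 0.900000.
Is 9/10 < 1? YES.
Since P[∪ A_i] ≤ 9/10 < 1, the complement has P[∩ A_i^c] ≥ 1 − 9/10 = 1/10 > 0, so some outcome avoids every A_i.

17·p = 9/10 ≈ 0.900000; existence CERTIFIED by the union bound.


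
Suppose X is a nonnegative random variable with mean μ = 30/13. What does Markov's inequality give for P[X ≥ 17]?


μ = E[X] = 30/13, a = 17.
Markov: P[X ≥ 17] ≤ μ/a = (30/13)/17 = 30/221.
Numerically: ≈ 0.13575.
(Since a = 17 > μ = 2.30769, the bound 30/221 is < 1 and informative.)

P[X ≥ 17] ≤ 30/221 ≈ 0.13575.


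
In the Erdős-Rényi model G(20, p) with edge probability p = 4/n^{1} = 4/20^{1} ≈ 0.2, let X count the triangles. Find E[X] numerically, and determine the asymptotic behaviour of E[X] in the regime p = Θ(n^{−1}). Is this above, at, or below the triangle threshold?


Number of potential triangles: C(20, 3) = 1140.
Each occurs with probability p³ ≈ (0.2)³ ≈ 8.000000e-03.
By linearity: E[X] = C(20, 3)·p³ ≈ 1140 · 8.000000e-03 ≈ 9.1200.
Here α = 1, so p = 4/n is exactly at the triangle threshold p ~ 1/n. Asymptotically E[X] → c³/6 = 4³/6 = 32/3 ≈ 10.6667, a bounded constant. In this regime the triangle count is asymptotically Poisson(c³/6).

E[X] ≈ 9.1200; in regime p = Θ(1/n^{1}) E[X] stays bounded (at the triangle threshold p ~ 1/n).


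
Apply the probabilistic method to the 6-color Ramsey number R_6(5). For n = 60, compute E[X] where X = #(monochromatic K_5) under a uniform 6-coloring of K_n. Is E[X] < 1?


E[X] = C(60, 5) · 6^{1 − 10} = 5461512 · 6^{−9} = 5461512/10077696.
As a reduced fraction: E[X] = 227563/419904 ≈ 0.54194.
Is E[X] < 1? YES.
Since E[X] < 1, there exists a 6-coloring of K_{60} with no monochromatic K_5; hence R_6(5) > 60.

E[X] = 227563/419904 ≈ 0.54194; E[X] < 1, so R_6(5) > 60.


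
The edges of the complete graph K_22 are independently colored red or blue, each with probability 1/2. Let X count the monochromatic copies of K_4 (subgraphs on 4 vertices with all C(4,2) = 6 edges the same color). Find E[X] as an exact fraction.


Let X = Σ_S X_S over the C(22, 4) = 7315 subsets S of size 4, where X_S = 1 if the K_4 on S is monochromatic.
For a fixed S, the K_4 on S has C(4, 2) = 6 edges. P[all 6 edges red] = (1/2)^6, and likewise for blue, so P[monochromatic] = 2·(1/2)^6 = 2^{1 − 6} = 1/32.
By linearity: E[X] = C(22, 4) · 2^{1 − 6} = 7315 · 1/32 = 7315/32.
Numerically: E[X] ≈ 228.593750.

E[X] = C(22,4)·2^(1−C(4,2)) = 7315/32 ≈ 228.593750.


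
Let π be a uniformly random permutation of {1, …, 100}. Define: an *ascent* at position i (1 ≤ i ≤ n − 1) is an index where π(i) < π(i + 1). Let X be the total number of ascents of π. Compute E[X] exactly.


Write X = Σ X_I over i = 1, …, 99, with X_I the indicator of one ascent.
There are 99 indicators.
For each fixed i, the pair (π(i), π(i+1)) is a uniformly random ordered pair of distinct values from {1, …, 100}; by symmetry P[π(i) < π(i+1)] = 1/2.
By linearity: E[X] = 99 · (1/2) = (100 − 1) · (1/2) = 99/2 ≈ 49.5000.

E[X] = 99/2 = 49.5000.


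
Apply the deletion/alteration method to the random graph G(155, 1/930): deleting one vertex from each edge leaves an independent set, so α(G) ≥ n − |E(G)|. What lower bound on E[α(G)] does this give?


E[|E(G)|] = C(155, 2)·p = 11935 · (1/930) = 77/6.
E[α(G)] ≥ n − E[|E(G)|] = 155 − 77/6 = 853/6.
Numerically: ≈ 142.167.
(This is only a lower bound; the true E[α(G)] may be larger.)

E[α(G)] ≥ 853/6 ≈ 142.167.


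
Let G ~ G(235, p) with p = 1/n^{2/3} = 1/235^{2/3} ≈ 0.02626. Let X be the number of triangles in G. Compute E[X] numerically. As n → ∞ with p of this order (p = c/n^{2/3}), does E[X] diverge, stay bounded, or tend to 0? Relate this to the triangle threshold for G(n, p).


Number of potential triangles: C(235, 3) = 2135445.
Each occurs with probability p³ ≈ (0.02626)³ ≈ 1.8107741e-05.
By linearity: E[X] = C(235, 3)·p³ ≈ 2135445 · 1.8107741e-05 ≈ 38.66809.
Since α = 2/3 < 1, p = c/n^{2/3} ≫ 1/n is above the triangle threshold p ~ 1/n. Asymptotically E[X] ~ (c³/6)·n^{3(1−α)} = (1³/6)·n^{1} → ∞; triangles are abundant w.h.p.

E[X] ≈ 38.66809; in regime p = Θ(1/n^{2/3}) E[X] diverges (above the triangle threshold p ~ 1/n).


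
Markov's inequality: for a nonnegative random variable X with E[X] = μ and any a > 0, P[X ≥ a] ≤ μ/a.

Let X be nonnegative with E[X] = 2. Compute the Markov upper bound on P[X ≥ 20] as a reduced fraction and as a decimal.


μ = E[X] = 2, a = 20.
Markov: P[X ≥ 20] ≤ μ/a = (2)/20 = 1/10.
Numerically: ≈ 0.100000.
(Since a = 20 > μ = 2.000000, the bound 1/10 is < 1 and informative.)

P[X ≥ 20] ≤ 1/10 ≈ 0.100000.


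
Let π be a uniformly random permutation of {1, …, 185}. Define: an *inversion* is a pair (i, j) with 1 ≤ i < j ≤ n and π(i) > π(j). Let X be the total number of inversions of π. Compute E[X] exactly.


Write X = Σ X_I over the C(185, 2) = 17020 pairs i < j, with X_I the indicator of one inversion.
There are 17020 indicators.
For each fixed pair i < j, the values π(i) and π(j) are two distinct elements of {1, …, 185} in uniformly random order; by symmetry P[π(i) > π(j)] = 1/2.
By linearity: E[X] = 17020 · (1/2) = C(185, 2) · (1/2) = 17020/2 = 8510 ≈ 8510.000.

E[X] = 8510 = 8510.000.


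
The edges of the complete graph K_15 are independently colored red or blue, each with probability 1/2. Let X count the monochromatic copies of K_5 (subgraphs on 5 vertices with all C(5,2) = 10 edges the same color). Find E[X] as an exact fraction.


Let X = Σ_S X_S over the C(15, 5) = 3003 subsets S of size 5, where X_S = 1 if the K_5 on S is monochromatic.
For a fixed S, the K_5 on S has C(5, 2) = 10 edges. P[all 10 edges red] = (1/2)^10, and likewise for blue, so P[monochromatic] = 2·(1/2)^10 = 2^{1 − 10} = 1/512.
By linearity of expectation: E[X] = C(15, 5) · 2^{1 − 10} = 3003 · 1/512 = 3003/512.
Numerically: E[X] ≈ 5.865.

E[X] = C(15,5)·2^(1−C(5,2)) = 3003/512 ≈ 5.865.


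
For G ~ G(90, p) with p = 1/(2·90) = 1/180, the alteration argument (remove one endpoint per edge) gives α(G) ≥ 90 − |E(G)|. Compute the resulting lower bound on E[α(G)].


E[|E(G)|] = C(90, 2)·p = 4005 · (1/180) = 89/4.
E[α(G)] ≥ n − E[|E(G)|] = 90 − 89/4 = 271/4.
Numerically: ≈ 67.7500.
(This is only a lower bound; the true E[α(G)] may be larger.)

E[α(G)] ≥ 271/4 ≈ 67.7500.


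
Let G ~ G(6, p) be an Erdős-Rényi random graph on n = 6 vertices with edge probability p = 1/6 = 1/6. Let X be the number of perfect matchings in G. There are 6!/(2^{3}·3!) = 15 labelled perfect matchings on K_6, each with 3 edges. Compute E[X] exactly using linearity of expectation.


K_6 has 6!/(2^{3}·3!) = 15 labelled perfect matchings.
For each such perfect matching H, let X_H = 1 if all 3 edges of H are present in G. Then P[X_H = 1] = p^{3} = (1/6)^{3} = 1/216.
By linearity: E[X] = Σ_H E[X_H] = 15 · p^{3} = 15 · 1/216 = 5/72.
Numerically: E[X] ≈ 0.06944.

E[X] = 15 · (1/6)^{3} = 5/72 ≈ 0.06944.


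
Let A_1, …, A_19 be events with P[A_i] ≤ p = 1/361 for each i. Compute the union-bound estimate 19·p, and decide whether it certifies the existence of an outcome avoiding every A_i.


Union bound: P[∪_{i=1}^{19} A_i] ≤ Σ_i P[A_i] ≤ 19·p = 19·(1/361) = 1/19.
Numerically: 1/19 ≈ 0.053.
Is 1/19 < 1? YES.
Since P[∪ A_i] ≤ 1/19 < 1, the complement has P[∩ A_i^c] ≥ 1 − 1/19 = 18/19 > 0, so some outcome avoids every A_i.

19·p = 1/19 ≈ 0.053; existence CERTIFIED by the union bound.


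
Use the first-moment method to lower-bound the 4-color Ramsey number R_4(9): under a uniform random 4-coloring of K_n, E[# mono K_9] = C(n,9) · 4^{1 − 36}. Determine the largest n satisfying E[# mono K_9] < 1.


We need C(n, 9) · 4^{1 − 36} < 1, i.e. C(n, 9) < 4^{36 − 1} = 1180591620717411303424.
Check values of n near the boundary:
  n = 911: C(911, 9) = 1144686900492291197405; 1144686900492291197405 < 1180591620717411303424? YES
  n = 912: C(912, 9) = 1156095740032081475120; 1156095740032081475120 < 1180591620717411303424? YES
  n = 913: C(913, 9) = 1167605542753639808390; 1167605542753639808390 < 1180591620717411303424? YES
  n = 914: C(914, 9) = 1179217089587653905932; 1179217089587653905932 < 1180591620717411303424? YES
  n = 915: C(915, 9) = 1190931166636537885130; 1190931166636537885130 < 1180591620717411303424? NO
The largest n with C(n, 9) < 1180591620717411303424 is n = 914 (where E[X] = 294804272396913476483/295147905179352825856 ≈ 0.9988). Hence R_4(9) > 914, i.e. R_4(9) ≥ 915.

Largest n = 914; hence R_4(9) > 914.


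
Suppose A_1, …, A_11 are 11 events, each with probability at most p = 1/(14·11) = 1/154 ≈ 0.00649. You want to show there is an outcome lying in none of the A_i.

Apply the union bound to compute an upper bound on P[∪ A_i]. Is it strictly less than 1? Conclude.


Union bound: P[∪_{i=1}^{11} A_i] ≤ Σ_i P[A_i] ≤ 11·p = 11·(1/154) = 1/14.
Numerically: 1/14 ≈ 0.07143.
Is 1/14 < 1? YES.
Since P[∪ A_i] ≤ 1/14 < 1, the complement has P[∩ A_i^c] ≥ 1 − 1/14 = 13/14 > 0, so some outcome avoids every A_i.

11·p = 1/14 ≈ 0.07143; existence CERTIFIED by the union bound.


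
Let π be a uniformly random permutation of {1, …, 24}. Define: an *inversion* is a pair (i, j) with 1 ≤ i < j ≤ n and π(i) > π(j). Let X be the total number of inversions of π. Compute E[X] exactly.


Write X = Σ X_I over the C(24, 2) = 276 pairs i < j, with X_I the indicator of one inversion.
There are 276 indicators.
For each fixed pair i < j, the values π(i) and π(j) are two distinct elements of {1, …, 24} in uniformly random order; by symmetry P[π(i) > π(j)] = 1/2.
By linearity: E[X] = 276 · (1/2) = C(24, 2) · (1/2) = 276/2 = 138 ≈ 138.0000.

E[X] = 138 = 138.0000.


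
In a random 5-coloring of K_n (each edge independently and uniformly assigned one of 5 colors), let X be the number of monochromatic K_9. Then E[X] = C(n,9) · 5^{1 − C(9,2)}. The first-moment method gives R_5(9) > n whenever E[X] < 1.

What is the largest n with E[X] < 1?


We need C(n, 9) · 5^{1 − 36} < 1, i.e. C(n, 9) < 5^{36 − 1} = 2910383045673370361328125.
Check values of n near the boundary:
  n = 2167: C(2167, 9) = 2855899084841489792706810; 2855899084841489792706810 < 2910383045673370361328125? YES
  n = 2168: C(2168, 9) = 2867804175977929537095120; 2867804175977929537095120 < 2910383045673370361328125? YES
  n = 2169: C(2169, 9) = 2879753360044504243499683; 2879753360044504243499683 < 2910383045673370361328125? YES
  n = 2170: C(2170, 9) = 2891746779868845075610510; 2891746779868845075610510 < 2910383045673370361328125? YES
  n = 2171: C(2171, 9) = 2903784578674959601827205; 2903784578674959601827205 < 2910383045673370361328125? YES
  n = 2172: C(2172, 9) = 2915866900084148060642020; 2915866900084148060642020 < 2910383045673370361328125? NO
  n = 2173: C(2173, 9) = 2927993888115921319674265; 2927993888115921319674265 < 2910383045673370361328125? NO
The largest n with C(n, 9) < 2910383045673370361328125 is n = 2171 (where E[X] = 580756915734991920365441/582076609134674072265625 ≈ 0.998). Hence R_5(9) > 2171, i.e. R_5(9) ≥ 2172.

Largest n = 2171; hence R_5(9) > 2171.


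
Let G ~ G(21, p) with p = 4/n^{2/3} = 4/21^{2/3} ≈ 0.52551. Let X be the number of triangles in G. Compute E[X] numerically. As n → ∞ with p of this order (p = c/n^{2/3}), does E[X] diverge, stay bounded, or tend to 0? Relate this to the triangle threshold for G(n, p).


Number of potential triangles: C(21, 3) = 1330.
Each occurs with probability p³ ≈ (0.52551)³ ≈ 1.4512472e-01.
By linearity: E[X] = C(21, 3)·p³ ≈ 1330 · 1.4512472e-01 ≈ 193.01587.
Since α = 2/3 < 1, p = c/n^{2/3} ≫ 1/n is above the triangle threshold p ~ 1/n. Asymptotically E[X] ~ (c³/6)·n^{3(1−α)} = (4³/6)·n^{1} → ∞; triangles are abundant w.h.p.

E[X] ≈ 193.01587; in regime p = Θ(1/n^{2/3}) E[X] diverges (above the triangle threshold p ~ 1/n).


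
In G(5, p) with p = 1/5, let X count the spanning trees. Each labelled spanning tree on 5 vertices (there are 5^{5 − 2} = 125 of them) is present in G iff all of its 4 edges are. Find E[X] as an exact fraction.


K_5 has 5^{5 − 2} = 125 labelled spanning trees.
For each such spanning tree H, let X_H = 1 if all 4 edges of H are present in G. Then P[X_H = 1] = p^{4} = (1/5)^{4} = 1/625.
By linearity of expectation: E[X] = Σ_H E[X_H] = 125 · p^{4} = 125 · 1/625 = 1/5.
Numerically: E[X] ≈ 0.2.

E[X] = 125 · (1/5)^{4} = 1/5 ≈ 0.2.


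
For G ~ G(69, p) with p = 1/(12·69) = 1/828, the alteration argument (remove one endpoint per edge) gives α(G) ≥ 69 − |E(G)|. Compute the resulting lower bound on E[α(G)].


E[|E(G)|] = C(69, 2)·p = 2346 · (1/828) = 17/6.
E[α(G)] ≥ n − E[|E(G)|] = 69 − 17/6 = 397/6.
Numerically: ≈ 66.1667.
(This is only a lower bound; the true E[α(G)] may be larger.)

E[α(G)] ≥ 397/6 ≈ 66.1667.


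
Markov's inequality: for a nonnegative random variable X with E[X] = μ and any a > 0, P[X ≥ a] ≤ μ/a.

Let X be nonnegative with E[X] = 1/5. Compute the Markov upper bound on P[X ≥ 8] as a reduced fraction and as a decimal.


μ = E[X] = 1/5, a = 8.
Markov: P[X ≥ 8] ≤ μ/a = (1/5)/8 = 1/40.
Numerically: ≈ 0.02500.
(Since a = 8 > μ = 0.20000, the bound 1/40 is < 1 and informative.)

P[X ≥ 8] ≤ 1/40 ≈ 0.02500.


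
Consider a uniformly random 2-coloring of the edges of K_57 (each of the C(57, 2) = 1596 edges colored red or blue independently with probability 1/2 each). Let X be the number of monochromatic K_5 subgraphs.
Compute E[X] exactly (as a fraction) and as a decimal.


Let X = Σ_S X_S over the C(57, 5) = 4187106 subsets S of size 5, where X_S = 1 if the K_5 on S is monochromatic.
For a fixed S, the K_5 on S has C(5, 2) = 10 edges. P[all 10 edges red] = (1/2)^10, and likewise for blue, so P[monochromatic] = 2·(1/2)^10 = 2^{1 − 10} = 1/512.
By linearity: E[X] = C(57, 5) · 2^{1 − 10} = 4187106 · 1/512 = 2093553/256.
Numerically: E[X] ≈ 8177.94141.

E[X] = C(57,5)·2^(1−C(5,2)) = 2093553/256 ≈ 8177.94141.


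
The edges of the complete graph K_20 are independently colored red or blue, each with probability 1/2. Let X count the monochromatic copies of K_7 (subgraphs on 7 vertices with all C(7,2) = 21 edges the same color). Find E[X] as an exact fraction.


Let X = Σ_S X_S over the C(20, 7) = 77520 subsets S of size 7, where X_S = 1 if the K_7 on S is monochromatic.
For a fixed S, the K_7 on S has C(7, 2) = 21 edges. P[all 21 edges red] = (1/2)^21, and likewise for blue, so P[monochromatic] = 2·(1/2)^21 = 2^{1 − 21} = 1/1048576.
By linearity: E[X] = C(20, 7) · 2^{1 − 21} = 77520 · 1/1048576 = 4845/65536.
Numerically: E[X] ≈ 0.07393.

E[X] = C(20,7)·2^(1−C(7,2)) = 4845/65536 ≈ 0.07393.


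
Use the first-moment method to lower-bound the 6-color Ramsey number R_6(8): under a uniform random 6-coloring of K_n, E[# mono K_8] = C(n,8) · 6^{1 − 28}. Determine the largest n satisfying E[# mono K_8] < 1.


We need C(n, 8) · 6^{1 − 28} < 1, i.e. C(n, 8) < 6^{28 − 1} = 1023490369077469249536.
Check values of n near the boundary:
  n = 1593: C(1593, 8) = 1010555394551193970323; 1010555394551193970323 < 1023490369077469249536? YES
  n = 1594: C(1594, 8) = 1015652773590544255167; 1015652773590544255167 < 1023490369077469249536? YES
  n = 1595: C(1595, 8) = 1020772636343363633895; 1020772636343363633895 < 1023490369077469249536? YES
  n = 1596: C(1596, 8) = 1025915067760710553965; 1025915067760710553965 < 1023490369077469249536? NO
  n = 1597: C(1597, 8) = 1031080153060953275445; 1031080153060953275445 < 1023490369077469249536? NO
  n = 1598: C(1598, 8) = 1036267977730442348529; 1036267977730442348529 < 1023490369077469249536? NO
The largest n with C(n, 8) < 1023490369077469249536 is n = 1595 (where E[X] = 113419181815929292655/113721152119718805504 ≈ 0.99734). Hence R_6(8) > 1595, i.e. R_6(8) ≥ 1596.

Largest n = 1595; hence R_6(8) > 1595.


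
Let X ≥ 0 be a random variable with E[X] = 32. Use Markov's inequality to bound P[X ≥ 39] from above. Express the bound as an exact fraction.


μ = E[X] = 32, a = 39.
Markov: P[X ≥ 39] ≤ μ/a = (32)/39 = 32/39.
Numerically: ≈ 0.821.
(Since a = 39 > μ = 32.000, the bound 32/39 is < 1 and informative.)

P[X ≥ 39] ≤ 32/39 ≈ 0.821.


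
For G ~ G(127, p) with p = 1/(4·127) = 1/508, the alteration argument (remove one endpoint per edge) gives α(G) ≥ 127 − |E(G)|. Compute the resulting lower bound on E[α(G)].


E[|E(G)|] = C(127, 2)·p = 8001 · (1/508) = 63/4.
E[α(G)] ≥ n − E[|E(G)|] = 127 − 63/4 = 445/4.
Numerically: ≈ 111.2500.
(This is only a lower bound; the true E[α(G)] may be larger.)

E[α(G)] ≥ 445/4 ≈ 111.2500.


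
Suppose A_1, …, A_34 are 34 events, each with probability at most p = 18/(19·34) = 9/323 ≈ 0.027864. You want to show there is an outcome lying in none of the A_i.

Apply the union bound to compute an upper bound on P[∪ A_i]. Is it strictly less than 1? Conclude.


Union bound: P[∪_{i=1}^{34} A_i] ≤ Σ_i P[A_i] ≤ 34·p = 34·(9/323) = 18/19.
Numerically: 18/19 ≈ 0.947368.
Is 18/19 < 1? YES.
Since P[∪ A_i] ≤ 18/19 < 1, the complement has P[∩ A_i^c] ≥ 1 − 18/19 = 1/19 > 0, so some outcome avoids every A_i.

34·p = 18/19 ≈ 0.947368; existence CERTIFIED by the union bound.


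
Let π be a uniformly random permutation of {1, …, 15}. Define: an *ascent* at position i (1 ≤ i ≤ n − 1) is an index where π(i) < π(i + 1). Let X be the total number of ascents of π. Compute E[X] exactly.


Write X = Σ X_I over i = 1, …, 14, with X_I the indicator of one ascent.
There are 14 indicators.
For each fixed i, the pair (π(i), π(i+1)) is a uniformly random ordered pair of distinct values from {1, …, 15}; by symmetry P[π(i) < π(i+1)] = 1/2.
By linearity: E[X] = 14 · (1/2) = (15 − 1) · (1/2) = 7 ≈ 7.00000.

E[X] = 7 = 7.00000.


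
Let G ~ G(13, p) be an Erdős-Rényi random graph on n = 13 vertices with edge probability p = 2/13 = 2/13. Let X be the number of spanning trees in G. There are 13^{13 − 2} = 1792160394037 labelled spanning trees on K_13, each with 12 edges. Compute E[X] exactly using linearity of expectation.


K_13 has 13^{13 − 2} = 1792160394037 labelled spanning trees.
For each such spanning tree H, let X_H = 1 if all 12 edges of H are present in G. Then P[X_H = 1] = p^{12} = (2/13)^{12} = 4096/23298085122481.
Summing the indicators: E[X] = Σ_H E[X_H] = 1792160394037 · p^{12} = 1792160394037 · 4096/23298085122481 = 4096/13.
Numerically: E[X] ≈ 315.

E[X] = 1792160394037 · (2/13)^{12} = 4096/13 ≈ 315.


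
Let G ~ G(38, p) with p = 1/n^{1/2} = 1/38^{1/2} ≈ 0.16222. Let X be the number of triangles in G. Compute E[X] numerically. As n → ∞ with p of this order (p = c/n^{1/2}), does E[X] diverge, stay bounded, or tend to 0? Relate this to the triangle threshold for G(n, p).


Number of potential triangles: C(38, 3) = 8436.
Each occurs with probability p³ ≈ (0.16222)³ ≈ 4.2689848e-03.
By linearity: E[X] = C(38, 3)·p³ ≈ 8436 · 4.2689848e-03 ≈ 36.01316.
Since α = 1/2 < 1, p = c/n^{1/2} ≫ 1/n is above the triangle threshold p ~ 1/n. Asymptotically E[X] ~ (c³/6)·n^{3(1−α)} = (1³/6)·n^{1.5} → ∞; triangles are abundant w.h.p.

E[X] ≈ 36.01316; in regime p = Θ(1/n^{1/2}) E[X] diverges (above the triangle threshold p ~ 1/n).


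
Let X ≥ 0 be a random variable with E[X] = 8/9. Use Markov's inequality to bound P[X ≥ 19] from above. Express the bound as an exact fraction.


μ = E[X] = 8/9, a = 19.
Markov: P[X ≥ 19] ≤ μ/a = (8/9)/19 = 8/171.
Numerically: ≈ 0.046784.
(Since a = 19 > μ = 0.888889, the bound 8/171 is < 1 and informative.)

P[X ≥ 19] ≤ 8/171 ≈ 0.046784.


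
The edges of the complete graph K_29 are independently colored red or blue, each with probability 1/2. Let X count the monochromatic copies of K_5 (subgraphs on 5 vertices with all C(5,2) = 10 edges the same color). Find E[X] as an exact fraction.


Let X = Σ_S X_S over the C(29, 5) = 118755 subsets S of size 5, where X_S = 1 if the K_5 on S is monochromatic.
For a fixed S, the K_5 on S has C(5, 2) = 10 edges. P[all 10 edges red] = (1/2)^10, and likewise for blue, so P[monochromatic] = 2·(1/2)^10 = 2^{1 − 10} = 1/512.
Summing: E[X] = C(29, 5) · 2^{1 − 10} = 118755 · 1/512 = 118755/512.
Numerically: E[X] ≈ 231.94336.

E[X] = C(29,5)·2^(1−C(5,2)) = 118755/512 ≈ 231.94336.
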